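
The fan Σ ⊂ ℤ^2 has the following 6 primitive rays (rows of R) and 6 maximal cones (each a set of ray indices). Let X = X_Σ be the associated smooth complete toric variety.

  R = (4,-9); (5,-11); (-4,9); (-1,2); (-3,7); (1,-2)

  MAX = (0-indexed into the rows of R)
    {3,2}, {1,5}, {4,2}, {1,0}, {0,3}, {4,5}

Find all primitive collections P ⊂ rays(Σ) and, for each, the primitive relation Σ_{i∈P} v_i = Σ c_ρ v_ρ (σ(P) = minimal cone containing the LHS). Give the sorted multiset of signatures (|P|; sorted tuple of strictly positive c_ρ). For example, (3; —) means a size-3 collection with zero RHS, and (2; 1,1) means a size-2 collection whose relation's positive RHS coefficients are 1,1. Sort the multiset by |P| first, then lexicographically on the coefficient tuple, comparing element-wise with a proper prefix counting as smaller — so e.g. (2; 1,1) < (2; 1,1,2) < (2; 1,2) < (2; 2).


Minimal non-faces — 9 found among 6 rays, 6 max cones:

  • {0,2}:  v_{0} + v_{2} = 0  ⟹  sig = (2; —)
  • {3,5}:  v_{3} + v_{5} = 0  ⟹  sig = (2; —)
  • {0,4}:  v_{0} + v_{4} = v_{5}  ⟹  sig = (2; 1)
  • {0,5}:  v_{0} + v_{5} = v_{1}  ⟹  sig = (2; 1)
  • {1,2}:  v_{1} + v_{2} = v_{5}  ⟹  sig = (2; 1)
  • {1,3}:  v_{1} + v_{3} = v_{0}  ⟹  sig = (2; 1)
  • {2,5}:  v_{2} + v_{5} = v_{4}  ⟹  sig = (2; 1)
  • {3,4}:  v_{3} + v_{4} = v_{2}  ⟹  sig = (2; 1)
  • {1,4}:  v_{1} + v_{4} = 2·v_{5}  ⟹  sig = (2; 2)

so the primitive-relation signature multiset is
    |P|=2: 9 collections, coeffs (), (), (1), (1), (1), (1), (1), (1), (2)


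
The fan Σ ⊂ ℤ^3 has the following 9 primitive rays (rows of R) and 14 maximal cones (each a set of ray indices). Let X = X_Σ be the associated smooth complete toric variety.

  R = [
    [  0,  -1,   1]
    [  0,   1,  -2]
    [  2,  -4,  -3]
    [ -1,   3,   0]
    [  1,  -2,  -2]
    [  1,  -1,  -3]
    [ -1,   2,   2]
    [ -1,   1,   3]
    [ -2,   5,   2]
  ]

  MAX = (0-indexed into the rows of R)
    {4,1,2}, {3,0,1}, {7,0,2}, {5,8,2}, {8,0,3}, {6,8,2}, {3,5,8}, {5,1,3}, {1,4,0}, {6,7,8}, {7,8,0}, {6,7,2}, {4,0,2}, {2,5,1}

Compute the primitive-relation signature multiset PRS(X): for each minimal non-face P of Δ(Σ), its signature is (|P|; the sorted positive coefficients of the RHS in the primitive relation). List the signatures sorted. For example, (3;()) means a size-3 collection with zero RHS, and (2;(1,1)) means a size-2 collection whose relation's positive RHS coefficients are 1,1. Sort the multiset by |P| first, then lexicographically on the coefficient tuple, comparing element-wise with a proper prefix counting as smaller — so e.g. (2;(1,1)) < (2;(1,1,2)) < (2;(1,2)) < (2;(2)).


The 18 primitive collections of Σ (r=9, n=3):

  {4,6}:  v_{4} + v_{6} = 0 — sig = (2;())
  {5,7}:  v_{5} + v_{7} = 0 — sig = (2;())
  {0,5}:  v_{0} + v_{5} = v_{4} — sig = (2;(1))
  {0,6}:  v_{0} + v_{6} = v_{7} — sig = (2;(1))
  {1,6}:  v_{1} + v_{6} = v_{3} — sig = (2;(1))
  {2,3}:  v_{2} + v_{3} = v_{5} — sig = (2;(1))
  {3,4}:  v_{3} + v_{4} = v_{1} — sig = (2;(1))
  {3,6}:  v_{3} + v_{6} = v_{8} — sig = (2;(1))
  {4,7}:  v_{4} + v_{7} = v_{0} — sig = (2;(1))
  {4,8}:  v_{4} + v_{8} = v_{3} — sig = (2;(1))
  {1,7}:  v_{1} + v_{7} = v_{0} + v_{3} — sig = (2;(1,1))
  {3,7}:  v_{3} + v_{7} = v_{0} + v_{8} — sig = (2;(1,1))
  {4,5}:  v_{4} + v_{5} = v_{1} + v_{2} — sig = (2;(1,1))
  {5,6}:  v_{5} + v_{6} = v_{2} + v_{8} — sig = (2;(1,1))
  {1,8}:  v_{1} + v_{8} = 2·v_{3} — sig = (2;(2))
  {0,2,8}:  v_{0} + v_{2} + v_{8} = 0 — sig = (3;())
  {2,7,8}:  v_{2} + v_{7} + v_{8} = v_{6} — sig = (3;(1))
  {0,1,2}:  v_{0} + v_{1} + v_{2} = 2·v_{4} — sig = (3;(2))

Sorted signature multiset PRS(X):
    (2;())
    (2;())
    (2;(1))
    (2;(1))
    (2;(1))
    (2;(1))
    (2;(1))
    (2;(1))
    (2;(1))
    (2;(1))
    (2;(1,1))
    (2;(1,1))
    (2;(1,1))
    (2;(1,1))
    (2;(2))
    (3;())
    (3;(1))
    (3;(2))


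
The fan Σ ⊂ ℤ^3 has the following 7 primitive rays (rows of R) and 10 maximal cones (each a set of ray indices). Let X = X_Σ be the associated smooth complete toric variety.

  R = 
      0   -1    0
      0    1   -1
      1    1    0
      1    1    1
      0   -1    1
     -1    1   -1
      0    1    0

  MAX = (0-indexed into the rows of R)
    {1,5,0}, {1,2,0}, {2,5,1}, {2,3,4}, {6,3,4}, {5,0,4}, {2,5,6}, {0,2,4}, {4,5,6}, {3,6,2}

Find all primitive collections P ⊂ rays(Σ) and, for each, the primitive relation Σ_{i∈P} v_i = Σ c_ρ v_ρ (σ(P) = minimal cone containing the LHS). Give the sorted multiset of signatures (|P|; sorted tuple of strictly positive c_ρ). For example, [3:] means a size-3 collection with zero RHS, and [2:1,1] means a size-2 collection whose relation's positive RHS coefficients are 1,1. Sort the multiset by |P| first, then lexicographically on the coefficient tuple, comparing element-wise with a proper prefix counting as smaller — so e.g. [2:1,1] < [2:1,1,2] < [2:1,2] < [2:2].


Minimal non-faces — 9 found among 7 rays, 10 max cones:

  • {0,6}:  v_{0} + v_{6} = 0  →  sig = [2:]
  • {1,4}:  v_{1} + v_{4} = 0  →  sig = [2:]
  • {0,3}:  v_{0} + v_{3} = v_{2} + v_{4}  →  sig = [2:1,1]
  • {1,3}:  v_{1} + v_{3} = v_{2} + v_{6}  →  sig = [2:1,1]
  • {1,6}:  v_{1} + v_{6} = v_{2} + v_{5}  →  sig = [2:1,1]
  • {3,5}:  v_{3} + v_{5} = 2·v_{6}  →  sig = [2:2]
  • {0,2,5}:  v_{0} + v_{2} + v_{5} = v_{1}  →  sig = [3:1]
  • {2,4,5}:  v_{2} + v_{4} + v_{5} = v_{6}  →  sig = [3:1]
  • {2,4,6}:  v_{2} + v_{4} + v_{6} = v_{3}  →  sig = [3:1]

Hence PRS(X_Σ) =
    [2:]
    [2:]
    [2:1,1]
    [2:1,1]
    [2:1,1]
    [2:2]
    [3:1]
    [3:1]
    [3:1]


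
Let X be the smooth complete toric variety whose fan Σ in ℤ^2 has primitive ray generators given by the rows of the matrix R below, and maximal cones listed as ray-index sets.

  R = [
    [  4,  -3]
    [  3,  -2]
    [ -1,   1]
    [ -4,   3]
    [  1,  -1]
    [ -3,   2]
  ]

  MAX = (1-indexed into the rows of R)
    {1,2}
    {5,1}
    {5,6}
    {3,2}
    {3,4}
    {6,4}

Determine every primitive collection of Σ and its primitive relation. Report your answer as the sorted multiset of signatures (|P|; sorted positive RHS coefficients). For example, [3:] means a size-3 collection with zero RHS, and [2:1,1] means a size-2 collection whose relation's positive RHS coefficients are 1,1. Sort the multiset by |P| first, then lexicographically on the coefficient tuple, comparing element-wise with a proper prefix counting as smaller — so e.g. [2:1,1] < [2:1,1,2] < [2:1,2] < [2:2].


9 minimal non-faces of Δ(Σ) (on 6 rays):

  P = {1,4}:  v_{1} + v_{4} = 0  →  sig = [2:]
  P = {2,6}:  v_{2} + v_{6} = 0  →  sig = [2:]
  P = {3,5}:  v_{3} + v_{5} = 0  →  sig = [2:]
  P = {1,3}:  v_{1} + v_{3} = v_{2}  →  sig = [2:1]
  P = {1,6}:  v_{1} + v_{6} = v_{5}  →  sig = [2:1]
  P = {2,4}:  v_{2} + v_{4} = v_{3}  →  sig = [2:1]
  P = {2,5}:  v_{2} + v_{5} = v_{1}  →  sig = [2:1]
  P = {3,6}:  v_{3} + v_{6} = v_{4}  →  sig = [2:1]
  P = {4,5}:  v_{4} + v_{5} = v_{6}  →  sig = [2:1]

Hence PRS(X_Σ) =
    |P|=2: 9 collections, coeffs (), (), (), (1), (1), (1), (1), (1), (1)


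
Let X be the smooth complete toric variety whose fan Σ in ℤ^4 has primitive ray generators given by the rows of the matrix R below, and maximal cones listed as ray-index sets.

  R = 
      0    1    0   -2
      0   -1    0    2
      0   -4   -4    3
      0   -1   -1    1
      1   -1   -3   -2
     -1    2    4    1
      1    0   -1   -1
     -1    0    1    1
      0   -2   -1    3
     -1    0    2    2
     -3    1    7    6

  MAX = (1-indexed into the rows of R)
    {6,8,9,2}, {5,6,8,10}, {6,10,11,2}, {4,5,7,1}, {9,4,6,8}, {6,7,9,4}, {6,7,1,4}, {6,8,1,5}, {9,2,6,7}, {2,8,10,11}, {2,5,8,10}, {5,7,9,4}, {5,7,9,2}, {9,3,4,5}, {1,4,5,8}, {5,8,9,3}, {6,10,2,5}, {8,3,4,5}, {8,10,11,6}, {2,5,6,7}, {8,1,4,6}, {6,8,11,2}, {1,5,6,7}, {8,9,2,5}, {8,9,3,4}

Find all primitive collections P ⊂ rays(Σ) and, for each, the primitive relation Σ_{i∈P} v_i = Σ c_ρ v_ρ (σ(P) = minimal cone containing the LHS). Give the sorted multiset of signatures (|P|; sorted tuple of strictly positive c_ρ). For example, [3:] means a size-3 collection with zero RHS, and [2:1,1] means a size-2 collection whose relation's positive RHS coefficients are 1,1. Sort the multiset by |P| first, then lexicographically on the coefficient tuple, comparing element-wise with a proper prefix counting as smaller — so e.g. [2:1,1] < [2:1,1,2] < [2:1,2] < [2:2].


24 minimal non-faces of Δ(Σ) (on 11 rays):

  {1,2}:  v_{1} + v_{2} = 0  ⟹  sig = [2:]
  {7,8}:  v_{7} + v_{8} = 0  ⟹  sig = [2:]
  {1,9}:  v_{1} + v_{9} = v_{4}  ⟹  sig = [2:1]
  {2,4}:  v_{2} + v_{4} = v_{9}  ⟹  sig = [2:1]
  {3,6}:  v_{3} + v_{6} = v_{8} + v_{9}  ⟹  sig = [2:1,1]
  {4,10}:  v_{4} + v_{10} = v_{2} + v_{8}  ⟹  sig = [2:1,1]
  {1,10}:  v_{1} + v_{10} = v_{5} + v_{6} + v_{8}  ⟹  sig = [2:1,1,1]
  {1,11}:  v_{1} + v_{11} = v_{6} + v_{8} + v_{10}  ⟹  sig = [2:1,1,1]
  {3,7}:  v_{3} + v_{7} = v_{4} + v_{5} + v_{9}  ⟹  sig = [2:1,1,1]
  {7,10}:  v_{7} + v_{10} = v_{2} + v_{5} + v_{6}  ⟹  sig = [2:1,1,1]
  {7,11}:  v_{7} + v_{11} = v_{2} + v_{6} + v_{10}  ⟹  sig = [2:1,1,1]
  {3,10}:  v_{3} + v_{10} = v_{2} + v_{5} + 2·v_{8} + v_{9}  ⟹  sig = [2:1,1,1,2]
  {1,3}:  v_{1} + v_{3} = 2·v_{4} + v_{5} + v_{8}  ⟹  sig = [2:1,1,2]
  {2,3}:  v_{2} + v_{3} = v_{5} + v_{8} + 2·v_{9}  ⟹  sig = [2:1,1,2]
  {9,10}:  v_{9} + v_{10} = 2·v_{2} + v_{8}  ⟹  sig = [2:1,2]
  {4,11}:  v_{4} + v_{11} = 2·v_{2} + v_{6} + 2·v_{8}  ⟹  sig = [2:1,2,2]
  {9,11}:  v_{9} + v_{11} = 3·v_{2} + v_{6} + 2·v_{8}  ⟹  sig = [2:1,2,3]
  {5,11}:  v_{5} + v_{11} = 2·v_{10}  ⟹  sig = [2:2]
  {3,11}:  v_{3} + v_{11} = 3·v_{2} + 3·v_{8}  ⟹  sig = [2:3,3]
  {4,5,6}:  v_{4} + v_{5} + v_{6} = 0  ⟹  sig = [3:]
  {5,6,9}:  v_{5} + v_{6} + v_{9} = v_{2}  ⟹  sig = [3:1]
  {2,5,6,8}:  v_{2} + v_{5} + v_{6} + v_{8} = v_{10}  ⟹  sig = [4:1]
  {2,6,8,10}:  v_{2} + v_{6} + v_{8} + v_{10} = v_{11}  ⟹  sig = [4:1]
  {4,5,8,9}:  v_{4} + v_{5} + v_{8} + v_{9} = v_{3}  ⟹  sig = [4:1]

Sorted signature multiset PRS(X):
    [2:]
    [2:]
    [2:1]
    [2:1]
    [2:1,1]
    [2:1,1]
    [2:1,1,1]
    [2:1,1,1]
    [2:1,1,1]
    [2:1,1,1]
    [2:1,1,1]
    [2:1,1,1,2]
    [2:1,1,2]
    [2:1,1,2]
    [2:1,2]
    [2:1,2,2]
    [2:1,2,3]
    [2:2]
    [2:3,3]
    [3:]
    [3:1]
    [4:1]
    [4:1]
    [4:1]


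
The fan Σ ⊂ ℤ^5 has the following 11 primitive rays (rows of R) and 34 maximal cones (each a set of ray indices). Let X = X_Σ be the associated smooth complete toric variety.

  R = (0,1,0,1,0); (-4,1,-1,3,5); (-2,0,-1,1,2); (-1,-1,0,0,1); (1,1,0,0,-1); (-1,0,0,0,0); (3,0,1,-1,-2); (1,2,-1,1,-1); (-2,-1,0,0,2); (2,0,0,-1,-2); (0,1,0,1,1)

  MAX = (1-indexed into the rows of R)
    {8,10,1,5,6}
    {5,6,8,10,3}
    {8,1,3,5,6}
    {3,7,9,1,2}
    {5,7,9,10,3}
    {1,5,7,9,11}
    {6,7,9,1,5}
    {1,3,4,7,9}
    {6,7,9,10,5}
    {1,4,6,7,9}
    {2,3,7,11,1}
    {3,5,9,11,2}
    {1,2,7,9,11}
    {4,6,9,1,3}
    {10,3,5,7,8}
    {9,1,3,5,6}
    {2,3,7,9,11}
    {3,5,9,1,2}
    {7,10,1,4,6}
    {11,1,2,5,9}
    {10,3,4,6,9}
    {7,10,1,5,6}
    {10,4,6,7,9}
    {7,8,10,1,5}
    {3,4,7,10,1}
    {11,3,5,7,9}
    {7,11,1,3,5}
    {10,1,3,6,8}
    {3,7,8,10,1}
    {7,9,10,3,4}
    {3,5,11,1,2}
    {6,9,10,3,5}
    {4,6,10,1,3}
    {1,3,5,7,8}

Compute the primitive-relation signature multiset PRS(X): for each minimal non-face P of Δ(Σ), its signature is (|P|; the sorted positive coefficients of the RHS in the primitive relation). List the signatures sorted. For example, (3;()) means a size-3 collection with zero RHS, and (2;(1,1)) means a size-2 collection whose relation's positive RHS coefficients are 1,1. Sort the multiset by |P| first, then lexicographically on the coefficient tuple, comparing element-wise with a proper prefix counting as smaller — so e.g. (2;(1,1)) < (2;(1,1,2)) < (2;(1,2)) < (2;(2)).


Primitive collections (18):

  P={4,5}:  v_{4} + v_{5} = 0  →  sig = (2;())
  P={2,10}:  v_{2} + v_{10} = v_{3} + v_{11}  →  sig = (2;(1,1))
  P={8,9}:  v_{8} + v_{9} = v_{3} + v_{5}  →  sig = (2;(1,1))
  P={4,8}:  v_{4} + v_{8} = v_{1} + v_{3} + v_{10}  →  sig = (2;(1,1,1))
  P={6,11}:  v_{6} + v_{11} = v_{1} + v_{5} + v_{9}  →  sig = (2;(1,1,1))
  P={10,11}:  v_{10} + v_{11} = v_{3} + v_{5} + v_{7}  →  sig = (2;(1,1,1))
  P={4,11}:  v_{4} + v_{11} = v_{1} + v_{3} + v_{7} + v_{9}  →  sig = (2;(1,1,1,1))
  P={2,8}:  v_{2} + v_{8} = v_{1} + 2·v_{3} + v_{5} + v_{11}  →  sig = (2;(1,1,1,2))
  P={2,6}:  v_{2} + v_{6} = 2·v_{1} + v_{3} + v_{5} + 2·v_{9}  →  sig = (2;(1,1,2,2))
  P={8,11}:  v_{8} + v_{11} = v_{1} + 2·v_{3} + 2·v_{5} + v_{7}  →  sig = (2;(1,1,2,2))
  P={2,4}:  v_{2} + v_{4} = 2·v_{1} + 2·v_{3} + v_{7} + 2·v_{9}  →  sig = (2;(1,2,2,2))
  P={1,9,10}:  v_{1} + v_{9} + v_{10} = 0  →  sig = (3;())
  P={3,6,7}:  v_{3} + v_{6} + v_{7} = 0  →  sig = (3;())
  P={6,7,8}:  v_{6} + v_{7} + v_{8} = v_{1} + v_{5} + v_{10}  →  sig = (3;(1,1,1))
  P={2,5,7}:  v_{2} + v_{5} + v_{7} = 2·v_{11}  →  sig = (3;(2))
  P={1,3,5,10}:  v_{1} + v_{3} + v_{5} + v_{10} = v_{8}  →  sig = (4;(1))
  P={1,3,9,11}:  v_{1} + v_{3} + v_{9} + v_{11} = v_{2}  →  sig = (4;(1))
  P={1,3,5,7,9}:  v_{1} + v_{3} + v_{5} + v_{7} + v_{9} = v_{11}  →  sig = (5;(1))

Signatures (|P|; sorted positive RHS coefficients), sorted:
[(2;()), (2;(1,1)), (2;(1,1)), (2;(1,1,1)), (2;(1,1,1)), (2;(1,1,1)), (2;(1,1,1,1)), (2;(1,1,1,2)), (2;(1,1,2,2)), (2;(1,1,2,2)), (2;(1,2,2,2)), (3;()), (3;()), (3;(1,1,1)), (3;(2)), (4;(1)), (4;(1)), (5;(1))]


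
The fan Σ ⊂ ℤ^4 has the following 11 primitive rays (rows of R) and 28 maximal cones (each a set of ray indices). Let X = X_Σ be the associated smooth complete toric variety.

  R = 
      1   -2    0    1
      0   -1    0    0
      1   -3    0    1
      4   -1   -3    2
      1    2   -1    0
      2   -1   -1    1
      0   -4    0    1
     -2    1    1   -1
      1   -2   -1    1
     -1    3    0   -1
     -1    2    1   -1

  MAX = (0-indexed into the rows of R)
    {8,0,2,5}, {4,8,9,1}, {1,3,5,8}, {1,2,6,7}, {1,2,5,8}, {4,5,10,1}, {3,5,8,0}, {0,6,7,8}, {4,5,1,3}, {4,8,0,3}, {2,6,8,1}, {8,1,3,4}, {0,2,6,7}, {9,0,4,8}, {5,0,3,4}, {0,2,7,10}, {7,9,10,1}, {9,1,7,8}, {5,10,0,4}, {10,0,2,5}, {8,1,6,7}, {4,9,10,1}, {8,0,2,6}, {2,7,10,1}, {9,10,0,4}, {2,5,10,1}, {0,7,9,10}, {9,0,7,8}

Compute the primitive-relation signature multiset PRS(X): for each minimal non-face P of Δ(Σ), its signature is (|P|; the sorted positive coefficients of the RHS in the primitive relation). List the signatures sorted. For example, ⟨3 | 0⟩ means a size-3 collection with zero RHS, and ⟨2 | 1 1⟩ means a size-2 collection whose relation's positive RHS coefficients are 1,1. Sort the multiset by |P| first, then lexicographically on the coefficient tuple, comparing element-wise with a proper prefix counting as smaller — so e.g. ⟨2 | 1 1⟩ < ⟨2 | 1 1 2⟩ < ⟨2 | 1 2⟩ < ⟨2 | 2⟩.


The 18 primitive collections of Σ (r=11, n=4):

  P={2,9}:  v_{2} + v_{9} = 0 — sig = ⟨2 | 0⟩
  P={5,7}:  v_{5} + v_{7} = 0 — sig = ⟨2 | 0⟩
  P={8,10}:  v_{8} + v_{10} = 0 — sig = ⟨2 | 0⟩
  P={0,1}:  v_{0} + v_{1} = v_{2} — sig = ⟨2 | 1⟩
  P={2,4}:  v_{2} + v_{4} = v_{5} — sig = ⟨2 | 1⟩
  P={4,6}:  v_{4} + v_{6} = v_{8} — sig = ⟨2 | 1⟩
  P={4,7}:  v_{4} + v_{7} = v_{9} — sig = ⟨2 | 1⟩
  P={5,9}:  v_{5} + v_{9} = v_{4} — sig = ⟨2 | 1⟩
  P={3,7}:  v_{3} + v_{7} = v_{4} + v_{8} — sig = ⟨2 | 1 1⟩
  P={3,10}:  v_{3} + v_{10} = v_{4} + v_{5} — sig = ⟨2 | 1 1⟩
  P={5,6}:  v_{5} + v_{6} = v_{2} + v_{8} — sig = ⟨2 | 1 1⟩
  P={6,9}:  v_{6} + v_{9} = v_{7} + v_{8} — sig = ⟨2 | 1 1⟩
  P={6,10}:  v_{6} + v_{10} = v_{2} + v_{7} — sig = ⟨2 | 1 1⟩
  P={2,3}:  v_{2} + v_{3} = 2·v_{5} + v_{8} — sig = ⟨2 | 1 2⟩
  P={3,6}:  v_{3} + v_{6} = v_{5} + 2·v_{8} — sig = ⟨2 | 1 2⟩
  P={3,9}:  v_{3} + v_{9} = 2·v_{4} + v_{8} — sig = ⟨2 | 1 2⟩
  P={2,7,8}:  v_{2} + v_{7} + v_{8} = v_{6} — sig = ⟨3 | 1⟩
  P={4,5,8}:  v_{4} + v_{5} + v_{8} = v_{3} — sig = ⟨3 | 1⟩

Sorted signature multiset PRS(X):
    |P|=2: 16 collections, coeffs (), (), (), (1), (1), (1), (1), (1), (1,1), (1,1), (1,1), (1,1), (1,1), (1,2), (1,2), (1,2)
    |P|=3: 2 collections, coeffs (1), (1)


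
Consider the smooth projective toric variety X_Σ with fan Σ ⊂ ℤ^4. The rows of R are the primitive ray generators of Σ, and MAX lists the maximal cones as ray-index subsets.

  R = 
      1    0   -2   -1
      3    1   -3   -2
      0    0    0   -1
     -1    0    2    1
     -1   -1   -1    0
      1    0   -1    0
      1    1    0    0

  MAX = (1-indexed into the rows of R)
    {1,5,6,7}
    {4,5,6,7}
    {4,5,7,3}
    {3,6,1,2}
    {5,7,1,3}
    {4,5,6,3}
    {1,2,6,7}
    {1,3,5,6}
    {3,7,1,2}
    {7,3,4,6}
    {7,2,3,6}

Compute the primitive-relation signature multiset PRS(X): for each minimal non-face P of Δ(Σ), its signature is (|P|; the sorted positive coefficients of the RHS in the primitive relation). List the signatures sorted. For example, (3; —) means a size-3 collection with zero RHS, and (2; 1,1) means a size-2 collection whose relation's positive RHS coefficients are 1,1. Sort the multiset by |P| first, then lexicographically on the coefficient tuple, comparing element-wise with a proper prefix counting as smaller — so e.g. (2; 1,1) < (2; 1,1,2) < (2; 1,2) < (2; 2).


Primitive collections (5):

  • {1,4}:  v_{1} + v_{4} = 0  →  sig = (2; —)
  • {2,4}:  v_{2} + v_{4} = v_{3} + v_{6} + v_{7}  →  sig = (2; 1,1,1)
  • {2,5}:  v_{2} + v_{5} = 2·v_{1}  →  sig = (2; 2)
  • {1,3,6,7}:  v_{1} + v_{3} + v_{6} + v_{7} = v_{2}  →  sig = (4; 1)
  • {3,5,6,7}:  v_{3} + v_{5} + v_{6} + v_{7} = v_{1}  →  sig = (4; 1)

Hence PRS(X_Σ) =
    |P|=2: 3 collections, coeffs (), (1,1,1), (2)
    |P|=4: 2 collections, coeffs (1), (1)


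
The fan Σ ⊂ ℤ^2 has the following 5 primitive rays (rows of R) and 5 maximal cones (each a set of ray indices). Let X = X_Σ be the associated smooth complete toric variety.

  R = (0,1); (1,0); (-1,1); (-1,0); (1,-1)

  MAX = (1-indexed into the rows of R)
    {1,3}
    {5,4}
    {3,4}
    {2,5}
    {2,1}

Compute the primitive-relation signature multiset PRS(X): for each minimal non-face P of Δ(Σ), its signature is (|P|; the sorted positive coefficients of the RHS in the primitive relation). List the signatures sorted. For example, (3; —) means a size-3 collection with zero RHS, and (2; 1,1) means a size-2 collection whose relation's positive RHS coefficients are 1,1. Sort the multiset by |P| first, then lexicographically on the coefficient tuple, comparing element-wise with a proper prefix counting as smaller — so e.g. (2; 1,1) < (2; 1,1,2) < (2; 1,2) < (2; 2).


5 collections generate NE(X_Σ); each relation:

  P={2,4}:  v_{2} + v_{4} = 0 ; sig = (2; —)
  P={3,5}:  v_{3} + v_{5} = 0 ; sig = (2; —)
  P={1,4}:  v_{1} + v_{4} = v_{3} ; sig = (2; 1)
  P={1,5}:  v_{1} + v_{5} = v_{2} ; sig = (2; 1)
  P={2,3}:  v_{2} + v_{3} = v_{1} ; sig = (2; 1)

Sorted signature multiset PRS(X):
{ (2; —) ×2,  (2; 1) ×3 }


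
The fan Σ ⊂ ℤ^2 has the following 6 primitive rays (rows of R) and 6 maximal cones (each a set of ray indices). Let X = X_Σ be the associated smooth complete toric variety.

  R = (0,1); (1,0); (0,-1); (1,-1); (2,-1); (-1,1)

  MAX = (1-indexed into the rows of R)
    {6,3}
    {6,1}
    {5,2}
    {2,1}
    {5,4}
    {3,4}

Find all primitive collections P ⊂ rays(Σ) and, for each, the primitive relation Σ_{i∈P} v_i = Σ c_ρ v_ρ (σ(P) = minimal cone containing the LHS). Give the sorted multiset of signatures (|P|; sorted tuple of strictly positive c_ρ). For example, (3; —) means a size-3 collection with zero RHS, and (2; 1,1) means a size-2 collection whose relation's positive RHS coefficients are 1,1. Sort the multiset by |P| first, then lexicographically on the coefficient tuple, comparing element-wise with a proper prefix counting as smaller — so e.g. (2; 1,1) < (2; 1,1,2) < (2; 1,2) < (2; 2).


9 collections generate NE(X_Σ); each relation:

  P = {1,3}:  v_{1} + v_{3} = 0  ⟹  sig = (2; —)
  P = {4,6}:  v_{4} + v_{6} = 0  ⟹  sig = (2; —)
  P = {1,4}:  v_{1} + v_{4} = v_{2}  ⟹  sig = (2; 1)
  P = {2,3}:  v_{2} + v_{3} = v_{4}  ⟹  sig = (2; 1)
  P = {2,4}:  v_{2} + v_{4} = v_{5}  ⟹  sig = (2; 1)
  P = {2,6}:  v_{2} + v_{6} = v_{1}  ⟹  sig = (2; 1)
  P = {5,6}:  v_{5} + v_{6} = v_{2}  ⟹  sig = (2; 1)
  P = {1,5}:  v_{1} + v_{5} = 2·v_{2}  ⟹  sig = (2; 2)
  P = {3,5}:  v_{3} + v_{5} = 2·v_{4}  ⟹  sig = (2; 2)

so the primitive-relation signature multiset is
    |P|=2: 9 collections, coeffs (), (), (1), (1), (1), (1), (1), (2), (2)


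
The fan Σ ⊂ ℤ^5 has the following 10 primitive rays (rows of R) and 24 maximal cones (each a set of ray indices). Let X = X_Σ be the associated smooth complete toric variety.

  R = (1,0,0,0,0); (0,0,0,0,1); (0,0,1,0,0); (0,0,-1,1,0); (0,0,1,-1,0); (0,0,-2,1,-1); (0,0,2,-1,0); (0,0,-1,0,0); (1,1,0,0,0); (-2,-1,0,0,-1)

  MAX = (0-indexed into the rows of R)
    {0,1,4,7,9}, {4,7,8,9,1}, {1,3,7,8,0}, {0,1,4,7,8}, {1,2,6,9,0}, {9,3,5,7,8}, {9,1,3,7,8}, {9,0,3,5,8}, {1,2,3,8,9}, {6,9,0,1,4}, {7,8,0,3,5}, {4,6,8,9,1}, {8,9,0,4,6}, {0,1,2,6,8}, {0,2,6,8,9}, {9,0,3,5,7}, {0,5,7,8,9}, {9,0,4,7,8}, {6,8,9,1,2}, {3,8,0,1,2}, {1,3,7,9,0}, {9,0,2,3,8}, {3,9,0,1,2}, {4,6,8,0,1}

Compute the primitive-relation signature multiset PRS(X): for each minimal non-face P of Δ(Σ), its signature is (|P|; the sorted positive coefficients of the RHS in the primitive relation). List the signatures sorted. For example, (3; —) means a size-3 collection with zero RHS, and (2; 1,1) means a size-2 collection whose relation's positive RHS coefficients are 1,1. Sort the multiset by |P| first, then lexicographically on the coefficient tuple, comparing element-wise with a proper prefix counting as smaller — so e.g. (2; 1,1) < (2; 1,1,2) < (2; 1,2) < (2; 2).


Primitive collections (11):

  P={2,7}:  v_{2} + v_{7} = 0  ⇒ sig = (2; —)
  P={3,4}:  v_{3} + v_{4} = 0  ⇒ sig = (2; —)
  P={2,4}:  v_{2} + v_{4} = v_{6}  ⇒ sig = (2; 1)
  P={3,6}:  v_{3} + v_{6} = v_{2}  ⇒ sig = (2; 1)
  P={6,7}:  v_{6} + v_{7} = v_{4}  ⇒ sig = (2; 1)
  P={1,5}:  v_{1} + v_{5} = v_{3} + v_{7}  ⇒ sig = (2; 1,1)
  P={5,6}:  v_{5} + v_{6} = v_{0} + v_{8} + v_{9}  ⇒ sig = (2; 1,1,1)
  P={2,5}:  v_{2} + v_{5} = v_{0} + v_{3} + v_{8} + v_{9}  ⇒ sig = (2; 1,1,1,1)
  P={4,5}:  v_{4} + v_{5} = v_{0} + v_{7} + v_{8} + v_{9}  ⇒ sig = (2; 1,1,1,1)
  P={0,1,8,9}:  v_{0} + v_{1} + v_{8} + v_{9} = 0  ⇒ sig = (4; —)
  P={0,3,7,8,9}:  v_{0} + v_{3} + v_{7} + v_{8} + v_{9} = v_{5}  ⇒ sig = (5; 1)

so the primitive-relation signature multiset is
    (2; —)
    (2; —)
    (2; 1)
    (2; 1)
    (2; 1)
    (2; 1,1)
    (2; 1,1,1)
    (2; 1,1,1,1)
    (2; 1,1,1,1)
    (4; —)
    (5; 1)


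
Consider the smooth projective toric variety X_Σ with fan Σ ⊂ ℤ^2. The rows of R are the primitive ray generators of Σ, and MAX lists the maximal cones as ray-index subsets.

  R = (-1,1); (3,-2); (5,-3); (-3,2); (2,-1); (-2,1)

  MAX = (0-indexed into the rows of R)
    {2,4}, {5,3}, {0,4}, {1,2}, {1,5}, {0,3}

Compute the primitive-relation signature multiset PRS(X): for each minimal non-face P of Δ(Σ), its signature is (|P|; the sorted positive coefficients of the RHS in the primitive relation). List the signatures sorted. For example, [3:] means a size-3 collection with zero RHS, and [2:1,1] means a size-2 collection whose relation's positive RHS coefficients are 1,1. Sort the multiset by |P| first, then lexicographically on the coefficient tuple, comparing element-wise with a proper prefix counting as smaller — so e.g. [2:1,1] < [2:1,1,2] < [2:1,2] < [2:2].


The 9 primitive collections of Σ (r=6, n=2):

  {1,3}:  v_{1} + v_{3} = 0 ; sig = [2:]
  {4,5}:  v_{4} + v_{5} = 0 ; sig = [2:]
  {0,1}:  v_{0} + v_{1} = v_{4} ; sig = [2:1]
  {0,5}:  v_{0} + v_{5} = v_{3} ; sig = [2:1]
  {1,4}:  v_{1} + v_{4} = v_{2} ; sig = [2:1]
  {2,3}:  v_{2} + v_{3} = v_{4} ; sig = [2:1]
  {2,5}:  v_{2} + v_{5} = v_{1} ; sig = [2:1]
  {3,4}:  v_{3} + v_{4} = v_{0} ; sig = [2:1]
  {0,2}:  v_{0} + v_{2} = 2·v_{4} ; sig = [2:2]

Sorted signature multiset PRS(X):
    |P|=2: 9 collections, coeffs (), (), (1), (1), (1), (1), (1), (1), (2)


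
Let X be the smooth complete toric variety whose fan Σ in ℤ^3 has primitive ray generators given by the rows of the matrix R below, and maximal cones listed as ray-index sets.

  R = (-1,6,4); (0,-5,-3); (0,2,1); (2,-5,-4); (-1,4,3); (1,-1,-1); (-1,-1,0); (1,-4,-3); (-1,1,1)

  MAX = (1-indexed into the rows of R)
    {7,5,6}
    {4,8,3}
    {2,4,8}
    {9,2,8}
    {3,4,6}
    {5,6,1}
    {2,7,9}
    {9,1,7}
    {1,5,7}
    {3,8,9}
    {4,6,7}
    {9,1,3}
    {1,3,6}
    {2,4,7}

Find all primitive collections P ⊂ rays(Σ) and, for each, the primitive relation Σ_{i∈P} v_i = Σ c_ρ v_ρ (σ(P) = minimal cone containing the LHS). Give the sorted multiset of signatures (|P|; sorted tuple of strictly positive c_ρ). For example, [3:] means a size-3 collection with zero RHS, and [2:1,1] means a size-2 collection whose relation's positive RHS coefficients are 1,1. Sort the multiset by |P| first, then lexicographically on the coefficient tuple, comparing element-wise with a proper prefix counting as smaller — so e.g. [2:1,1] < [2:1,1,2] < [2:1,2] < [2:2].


Minimal non-faces — 16 found among 9 rays, 14 max cones:

  • {5,8}:  v_{5} + v_{8} = 0  ⇒ sig = [2:]
  • {6,9}:  v_{6} + v_{9} = 0  ⇒ sig = [2:]
  • {1,2}:  v_{1} + v_{2} = v_{9}  ⇒ sig = [2:1]
  • {1,8}:  v_{1} + v_{8} = v_{3}  ⇒ sig = [2:1]
  • {2,5}:  v_{2} + v_{5} = v_{7}  ⇒ sig = [2:1]
  • {3,5}:  v_{3} + v_{5} = v_{1}  ⇒ sig = [2:1]
  • {3,7}:  v_{3} + v_{7} = v_{9}  ⇒ sig = [2:1]
  • {4,5}:  v_{4} + v_{5} = v_{6}  ⇒ sig = [2:1]
  • {4,9}:  v_{4} + v_{9} = v_{8}  ⇒ sig = [2:1]
  • {6,8}:  v_{6} + v_{8} = v_{4}  ⇒ sig = [2:1]
  • {7,8}:  v_{7} + v_{8} = v_{2}  ⇒ sig = [2:1]
  • {1,4}:  v_{1} + v_{4} = v_{3} + v_{6}  ⇒ sig = [2:1,1]
  • {2,3}:  v_{2} + v_{3} = v_{8} + v_{9}  ⇒ sig = [2:1,1]
  • {2,6}:  v_{2} + v_{6} = v_{4} + v_{7}  ⇒ sig = [2:1,1]
  • {5,9}:  v_{5} + v_{9} = v_{1} + v_{7}  ⇒ sig = [2:1,1]
  • {1,6,7}:  v_{1} + v_{6} + v_{7} = v_{5}  ⇒ sig = [3:1]

Hence PRS(X_Σ) =
    [2:]
    [2:]
    [2:1]
    [2:1]
    [2:1]
    [2:1]
    [2:1]
    [2:1]
    [2:1]
    [2:1]
    [2:1]
    [2:1,1]
    [2:1,1]
    [2:1,1]
    [2:1,1]
    [3:1]


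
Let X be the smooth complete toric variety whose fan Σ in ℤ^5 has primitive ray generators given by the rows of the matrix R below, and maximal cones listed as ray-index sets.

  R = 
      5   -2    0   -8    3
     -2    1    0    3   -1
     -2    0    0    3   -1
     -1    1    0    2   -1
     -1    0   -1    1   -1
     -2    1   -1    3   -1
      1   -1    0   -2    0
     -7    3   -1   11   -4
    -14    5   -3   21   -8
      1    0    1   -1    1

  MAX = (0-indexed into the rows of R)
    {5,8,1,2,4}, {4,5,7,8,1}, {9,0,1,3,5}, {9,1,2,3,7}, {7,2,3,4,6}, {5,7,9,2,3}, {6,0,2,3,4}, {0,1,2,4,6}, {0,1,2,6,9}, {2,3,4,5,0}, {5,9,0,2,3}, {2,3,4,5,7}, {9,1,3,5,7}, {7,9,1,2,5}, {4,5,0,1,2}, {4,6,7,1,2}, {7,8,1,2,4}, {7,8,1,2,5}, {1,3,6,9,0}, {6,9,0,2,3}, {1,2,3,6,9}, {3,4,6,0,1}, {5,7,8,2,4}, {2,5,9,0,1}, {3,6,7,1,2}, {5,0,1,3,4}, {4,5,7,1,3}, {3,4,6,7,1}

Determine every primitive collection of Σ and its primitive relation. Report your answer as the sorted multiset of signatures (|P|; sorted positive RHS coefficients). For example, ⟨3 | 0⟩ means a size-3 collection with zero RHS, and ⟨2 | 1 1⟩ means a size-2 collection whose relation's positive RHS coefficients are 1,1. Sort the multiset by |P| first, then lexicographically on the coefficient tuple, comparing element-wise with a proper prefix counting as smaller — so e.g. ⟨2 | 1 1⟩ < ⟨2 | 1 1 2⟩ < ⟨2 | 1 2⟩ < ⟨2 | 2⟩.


|primitive collections| = 12. Relations:

  P={4,9}:  v_{4} + v_{9} = 0  →  sig = ⟨2 | 0⟩
  P={0,7}:  v_{0} + v_{7} = v_{5}  →  sig = ⟨2 | 1⟩
  P={5,6}:  v_{5} + v_{6} = v_{4}  →  sig = ⟨2 | 1⟩
  P={8,9}:  v_{8} + v_{9} = v_{1} + v_{2} + v_{5} + v_{7}  →  sig = ⟨2 | 1 1 1 1⟩
  P={0,8}:  v_{0} + v_{8} = v_{1} + v_{2} + v_{4} + 2·v_{5}  →  sig = ⟨2 | 1 1 1 2⟩
  P={6,8}:  v_{6} + v_{8} = v_{1} + v_{2} + 2·v_{4} + v_{7}  →  sig = ⟨2 | 1 1 1 2⟩
  P={3,8}:  v_{3} + v_{8} = v_{4} + 2·v_{7}  →  sig = ⟨2 | 1 2⟩
  P={6,7,9}:  v_{6} + v_{7} + v_{9} = v_{1} + v_{2} + v_{3}  →  sig = ⟨3 | 1 1 1⟩
  P={0,1,2,3}:  v_{0} + v_{1} + v_{2} + v_{3} = 0  →  sig = ⟨4 | 0⟩
  P={1,2,3,5}:  v_{1} + v_{2} + v_{3} + v_{5} = v_{7}  →  sig = ⟨4 | 1⟩
  P={1,2,3,4}:  v_{1} + v_{2} + v_{3} + v_{4} = v_{6} + v_{7}  →  sig = ⟨4 | 1 1⟩
  P={1,2,4,5,7}:  v_{1} + v_{2} + v_{4} + v_{5} + v_{7} = v_{8}  →  sig = ⟨5 | 1⟩

Hence PRS(X_Σ) =
{ ⟨2 | 0⟩,  ⟨2 | 1⟩ ×2,  ⟨2 | 1 1 1 1⟩,  ⟨2 | 1 1 1 2⟩ ×2,  ⟨2 | 1 2⟩,  ⟨3 | 1 1 1⟩,  ⟨4 | 0⟩,  ⟨4 | 1⟩,  ⟨4 | 1 1⟩,  ⟨5 | 1⟩ }


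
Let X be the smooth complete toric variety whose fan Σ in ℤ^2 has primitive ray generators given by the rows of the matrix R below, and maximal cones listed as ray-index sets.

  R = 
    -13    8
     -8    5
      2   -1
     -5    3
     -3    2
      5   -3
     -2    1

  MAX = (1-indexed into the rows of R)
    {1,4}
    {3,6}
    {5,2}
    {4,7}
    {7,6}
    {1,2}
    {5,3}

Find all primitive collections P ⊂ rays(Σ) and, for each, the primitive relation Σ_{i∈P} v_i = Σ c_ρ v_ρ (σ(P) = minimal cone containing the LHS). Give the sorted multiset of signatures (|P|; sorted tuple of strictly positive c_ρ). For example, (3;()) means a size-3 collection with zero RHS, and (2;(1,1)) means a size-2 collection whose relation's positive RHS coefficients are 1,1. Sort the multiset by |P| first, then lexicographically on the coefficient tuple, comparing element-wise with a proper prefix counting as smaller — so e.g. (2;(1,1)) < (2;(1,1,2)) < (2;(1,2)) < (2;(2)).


Minimal non-faces — 14 found among 7 rays, 7 max cones:

  P = {3,7}:  v_{3} + v_{7} = 0  →  sig = (2;())
  P = {4,6}:  v_{4} + v_{6} = 0  →  sig = (2;())
  P = {1,6}:  v_{1} + v_{6} = v_{2}  →  sig = (2;(1))
  P = {2,4}:  v_{2} + v_{4} = v_{1}  →  sig = (2;(1))
  P = {2,6}:  v_{2} + v_{6} = v_{5}  →  sig = (2;(1))
  P = {3,4}:  v_{3} + v_{4} = v_{5}  →  sig = (2;(1))
  P = {4,5}:  v_{4} + v_{5} = v_{2}  →  sig = (2;(1))
  P = {5,6}:  v_{5} + v_{6} = v_{3}  →  sig = (2;(1))
  P = {5,7}:  v_{5} + v_{7} = v_{4}  →  sig = (2;(1))
  P = {1,3}:  v_{1} + v_{3} = v_{2} + v_{5}  →  sig = (2;(1,1))
  P = {1,5}:  v_{1} + v_{5} = 2·v_{2}  →  sig = (2;(2))
  P = {2,3}:  v_{2} + v_{3} = 2·v_{5}  →  sig = (2;(2))
  P = {2,7}:  v_{2} + v_{7} = 2·v_{4}  →  sig = (2;(2))
  P = {1,7}:  v_{1} + v_{7} = 3·v_{4}  →  sig = (2;(3))

Signatures (|P|; sorted positive RHS coefficients), sorted:
[(2;()), (2;()), (2;(1)), (2;(1)), (2;(1)), (2;(1)), (2;(1)), (2;(1)), (2;(1)), (2;(1,1)), (2;(2)), (2;(2)), (2;(2)), (2;(3))]


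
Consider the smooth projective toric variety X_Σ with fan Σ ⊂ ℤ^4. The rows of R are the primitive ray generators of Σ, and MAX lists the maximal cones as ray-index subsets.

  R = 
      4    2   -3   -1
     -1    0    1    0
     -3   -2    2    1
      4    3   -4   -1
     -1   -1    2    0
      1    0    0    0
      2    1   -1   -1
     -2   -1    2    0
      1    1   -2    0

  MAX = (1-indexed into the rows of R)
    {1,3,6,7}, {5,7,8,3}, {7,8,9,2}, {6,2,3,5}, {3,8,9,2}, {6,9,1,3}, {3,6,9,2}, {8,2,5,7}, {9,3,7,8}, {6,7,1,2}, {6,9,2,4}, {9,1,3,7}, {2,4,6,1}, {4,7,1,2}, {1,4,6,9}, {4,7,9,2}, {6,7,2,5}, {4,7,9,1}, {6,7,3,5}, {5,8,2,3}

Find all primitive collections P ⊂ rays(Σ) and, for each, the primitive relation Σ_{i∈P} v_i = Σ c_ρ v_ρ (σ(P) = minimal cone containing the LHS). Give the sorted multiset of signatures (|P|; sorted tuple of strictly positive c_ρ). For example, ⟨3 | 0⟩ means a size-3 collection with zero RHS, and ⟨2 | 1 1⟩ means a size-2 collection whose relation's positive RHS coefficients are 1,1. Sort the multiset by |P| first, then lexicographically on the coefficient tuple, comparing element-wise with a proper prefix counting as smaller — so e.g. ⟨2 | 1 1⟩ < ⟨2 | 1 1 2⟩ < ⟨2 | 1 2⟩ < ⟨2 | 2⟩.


The 12 primitive collections of Σ (r=9, n=4):

  {5,9}:  v_{5} + v_{9} = 0  ⇒ sig = ⟨2 | 0⟩
  {1,8}:  v_{1} + v_{8} = v_{7}  ⇒ sig = ⟨2 | 1⟩
  {3,4}:  v_{3} + v_{4} = v_{9}  ⇒ sig = ⟨2 | 1⟩
  {6,8}:  v_{6} + v_{8} = v_{5}  ⇒ sig = ⟨2 | 1⟩
  {1,5}:  v_{1} + v_{5} = v_{6} + v_{7}  ⇒ sig = ⟨2 | 1 1⟩
  {4,5}:  v_{4} + v_{5} = v_{1} + v_{2}  ⇒ sig = ⟨2 | 1 1⟩
  {4,8}:  v_{4} + v_{8} = v_{2} + v_{7} + v_{9}  ⇒ sig = ⟨2 | 1 1 1⟩
  {1,2,3}:  v_{1} + v_{2} + v_{3} = 0  ⇒ sig = ⟨3 | 0⟩
  {1,2,9}:  v_{1} + v_{2} + v_{9} = v_{4}  ⇒ sig = ⟨3 | 1⟩
  {2,3,7}:  v_{2} + v_{3} + v_{7} = v_{8}  ⇒ sig = ⟨3 | 1⟩
  {6,7,9}:  v_{6} + v_{7} + v_{9} = v_{1}  ⇒ sig = ⟨3 | 1⟩
  {4,6,7}:  v_{4} + v_{6} + v_{7} = 2·v_{1} + v_{2}  ⇒ sig = ⟨3 | 1 2⟩

so the primitive-relation signature multiset is
[⟨2 | 0⟩, ⟨2 | 1⟩, ⟨2 | 1⟩, ⟨2 | 1⟩, ⟨2 | 1 1⟩, ⟨2 | 1 1⟩, ⟨2 | 1 1 1⟩, ⟨3 | 0⟩, ⟨3 | 1⟩, ⟨3 | 1⟩, ⟨3 | 1⟩, ⟨3 | 1 2⟩]


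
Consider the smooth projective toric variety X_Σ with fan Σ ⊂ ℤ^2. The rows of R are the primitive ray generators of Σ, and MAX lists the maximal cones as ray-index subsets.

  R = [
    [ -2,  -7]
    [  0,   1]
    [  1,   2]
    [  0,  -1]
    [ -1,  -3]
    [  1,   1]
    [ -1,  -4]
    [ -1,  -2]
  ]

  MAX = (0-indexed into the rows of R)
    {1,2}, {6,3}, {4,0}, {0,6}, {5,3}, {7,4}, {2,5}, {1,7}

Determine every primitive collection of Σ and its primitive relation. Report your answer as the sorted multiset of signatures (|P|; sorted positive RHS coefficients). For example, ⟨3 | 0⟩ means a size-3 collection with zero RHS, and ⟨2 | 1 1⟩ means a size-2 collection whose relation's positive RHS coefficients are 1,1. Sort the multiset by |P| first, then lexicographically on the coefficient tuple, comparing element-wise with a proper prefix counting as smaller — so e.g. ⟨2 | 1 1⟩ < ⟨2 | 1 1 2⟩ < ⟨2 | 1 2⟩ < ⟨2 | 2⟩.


Δ(Σ) — 8 vertices, 20 min non-faces:

  • {1,3}:  v_{1} + v_{3} = 0  →  sig = ⟨2 | 0⟩
  • {2,7}:  v_{2} + v_{7} = 0  →  sig = ⟨2 | 0⟩
  • {1,4}:  v_{1} + v_{4} = v_{7}  →  sig = ⟨2 | 1⟩
  • {1,5}:  v_{1} + v_{5} = v_{2}  →  sig = ⟨2 | 1⟩
  • {1,6}:  v_{1} + v_{6} = v_{4}  →  sig = ⟨2 | 1⟩
  • {2,3}:  v_{2} + v_{3} = v_{5}  →  sig = ⟨2 | 1⟩
  • {2,4}:  v_{2} + v_{4} = v_{3}  →  sig = ⟨2 | 1⟩
  • {3,4}:  v_{3} + v_{4} = v_{6}  →  sig = ⟨2 | 1⟩
  • {3,7}:  v_{3} + v_{7} = v_{4}  →  sig = ⟨2 | 1⟩
  • {4,6}:  v_{4} + v_{6} = v_{0}  →  sig = ⟨2 | 1⟩
  • {5,7}:  v_{5} + v_{7} = v_{3}  →  sig = ⟨2 | 1⟩
  • {0,2}:  v_{0} + v_{2} = v_{3} + v_{6}  →  sig = ⟨2 | 1 1⟩
  • {0,5}:  v_{0} + v_{5} = 2·v_{3} + v_{6}  →  sig = ⟨2 | 1 2⟩
  • {0,1}:  v_{0} + v_{1} = 2·v_{4}  →  sig = ⟨2 | 2⟩
  • {0,3}:  v_{0} + v_{3} = 2·v_{6}  →  sig = ⟨2 | 2⟩
  • {2,6}:  v_{2} + v_{6} = 2·v_{3}  →  sig = ⟨2 | 2⟩
  • {4,5}:  v_{4} + v_{5} = 2·v_{3}  →  sig = ⟨2 | 2⟩
  • {6,7}:  v_{6} + v_{7} = 2·v_{4}  →  sig = ⟨2 | 2⟩
  • {0,7}:  v_{0} + v_{7} = 3·v_{4}  →  sig = ⟨2 | 3⟩
  • {5,6}:  v_{5} + v_{6} = 3·v_{3}  →  sig = ⟨2 | 3⟩

so the primitive-relation signature multiset is
[⟨2 | 0⟩, ⟨2 | 0⟩, ⟨2 | 1⟩, ⟨2 | 1⟩, ⟨2 | 1⟩, ⟨2 | 1⟩, ⟨2 | 1⟩, ⟨2 | 1⟩, ⟨2 | 1⟩, ⟨2 | 1⟩, ⟨2 | 1⟩, ⟨2 | 1 1⟩, ⟨2 | 1 2⟩, ⟨2 | 2⟩, ⟨2 | 2⟩, ⟨2 | 2⟩, ⟨2 | 2⟩, ⟨2 | 2⟩, ⟨2 | 3⟩, ⟨2 | 3⟩]


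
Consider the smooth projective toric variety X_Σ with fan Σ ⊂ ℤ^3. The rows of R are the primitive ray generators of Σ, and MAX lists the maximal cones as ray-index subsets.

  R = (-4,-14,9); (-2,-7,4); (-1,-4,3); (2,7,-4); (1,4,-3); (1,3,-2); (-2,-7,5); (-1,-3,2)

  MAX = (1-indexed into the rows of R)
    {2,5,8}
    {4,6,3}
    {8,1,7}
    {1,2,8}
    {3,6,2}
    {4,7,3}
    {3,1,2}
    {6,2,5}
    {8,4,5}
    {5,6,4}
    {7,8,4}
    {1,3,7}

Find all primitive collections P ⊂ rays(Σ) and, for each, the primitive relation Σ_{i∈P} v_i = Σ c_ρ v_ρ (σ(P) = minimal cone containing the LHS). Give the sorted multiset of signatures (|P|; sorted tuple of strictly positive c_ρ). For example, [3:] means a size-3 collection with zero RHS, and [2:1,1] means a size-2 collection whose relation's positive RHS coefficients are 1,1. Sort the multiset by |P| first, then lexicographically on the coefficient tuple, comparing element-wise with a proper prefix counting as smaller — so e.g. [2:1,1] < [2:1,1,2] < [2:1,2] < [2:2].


The 10 primitive collections of Σ (r=8, n=3):

  • {2,4}:  v_{2} + v_{4} = 0  →  sig = [2:]
  • {3,5}:  v_{3} + v_{5} = 0  →  sig = [2:]
  • {6,8}:  v_{6} + v_{8} = 0  →  sig = [2:]
  • {1,4}:  v_{1} + v_{4} = v_{7}  →  sig = [2:1]
  • {2,7}:  v_{2} + v_{7} = v_{1}  →  sig = [2:1]
  • {3,8}:  v_{3} + v_{8} = v_{7}  →  sig = [2:1]
  • {5,7}:  v_{5} + v_{7} = v_{8}  →  sig = [2:1]
  • {6,7}:  v_{6} + v_{7} = v_{3}  →  sig = [2:1]
  • {1,5}:  v_{1} + v_{5} = v_{2} + v_{8}  →  sig = [2:1,1]
  • {1,6}:  v_{1} + v_{6} = v_{2} + v_{3}  →  sig = [2:1,1]

Hence PRS(X_Σ) =
{ [2:] ×3,  [2:1] ×5,  [2:1,1] ×2 }


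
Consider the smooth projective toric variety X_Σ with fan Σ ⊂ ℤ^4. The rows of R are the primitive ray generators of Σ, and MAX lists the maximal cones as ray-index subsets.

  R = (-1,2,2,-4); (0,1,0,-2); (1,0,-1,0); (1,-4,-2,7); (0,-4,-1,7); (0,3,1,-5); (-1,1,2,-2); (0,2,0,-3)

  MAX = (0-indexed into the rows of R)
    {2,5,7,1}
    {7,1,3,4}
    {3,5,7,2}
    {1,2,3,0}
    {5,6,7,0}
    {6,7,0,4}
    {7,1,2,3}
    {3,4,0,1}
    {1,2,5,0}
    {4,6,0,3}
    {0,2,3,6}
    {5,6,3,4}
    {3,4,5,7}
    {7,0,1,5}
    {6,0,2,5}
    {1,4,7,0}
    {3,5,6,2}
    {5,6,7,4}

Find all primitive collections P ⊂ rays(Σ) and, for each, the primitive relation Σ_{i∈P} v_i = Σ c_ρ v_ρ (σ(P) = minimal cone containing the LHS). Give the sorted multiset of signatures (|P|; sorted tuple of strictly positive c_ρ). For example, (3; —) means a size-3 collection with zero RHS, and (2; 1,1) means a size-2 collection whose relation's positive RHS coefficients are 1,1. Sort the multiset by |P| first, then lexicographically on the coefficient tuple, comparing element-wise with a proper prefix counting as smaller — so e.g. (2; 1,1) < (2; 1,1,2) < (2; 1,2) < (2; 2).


Δ(Σ) — 8 vertices, 10 min non-faces:

  P={1,6}:  v_{1} + v_{6} = v_{0}  so sig = (2; 1)
  P={2,4}:  v_{2} + v_{4} = v_{3}  so sig = (2; 1)
  P={0,3,7}:  v_{0} + v_{3} + v_{7} = 0  so sig = (3; —)
  P={1,4,5}:  v_{1} + v_{4} + v_{5} = 0  so sig = (3; —)
  P={0,4,5}:  v_{0} + v_{4} + v_{5} = v_{6}  so sig = (3; 1)
  P={1,3,5}:  v_{1} + v_{3} + v_{5} = v_{2}  so sig = (3; 1)
  P={2,6,7}:  v_{2} + v_{6} + v_{7} = v_{5}  so sig = (3; 1)
  P={0,2,7}:  v_{0} + v_{2} + v_{7} = v_{1} + v_{5}  so sig = (3; 1,1)
  P={0,3,5}:  v_{0} + v_{3} + v_{5} = v_{2} + v_{6}  so sig = (3; 1,1)
  P={3,6,7}:  v_{3} + v_{6} + v_{7} = v_{4} + v_{5}  so sig = (3; 1,1)

Signatures (|P|; sorted positive RHS coefficients), sorted:
    |P|=2: 2 collections, coeffs (1), (1)
    |P|=3: 8 collections, coeffs (), (), (1), (1), (1), (1,1), (1,1), (1,1)


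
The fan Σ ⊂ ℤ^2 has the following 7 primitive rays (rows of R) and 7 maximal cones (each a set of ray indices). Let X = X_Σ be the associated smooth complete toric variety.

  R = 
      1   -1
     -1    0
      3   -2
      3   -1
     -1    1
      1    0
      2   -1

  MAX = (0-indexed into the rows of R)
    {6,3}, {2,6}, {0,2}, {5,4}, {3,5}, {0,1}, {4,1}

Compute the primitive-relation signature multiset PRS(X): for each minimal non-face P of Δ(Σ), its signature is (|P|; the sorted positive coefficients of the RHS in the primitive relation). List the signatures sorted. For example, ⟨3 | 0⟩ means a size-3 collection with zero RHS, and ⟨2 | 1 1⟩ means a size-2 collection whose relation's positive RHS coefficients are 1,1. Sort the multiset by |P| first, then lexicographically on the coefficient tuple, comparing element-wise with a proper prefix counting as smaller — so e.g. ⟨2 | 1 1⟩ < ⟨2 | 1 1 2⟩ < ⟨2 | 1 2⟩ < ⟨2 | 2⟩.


14 collections generate NE(X_Σ); each relation:

  {0,4}:  v_{0} + v_{4} = 0 — sig = ⟨2 | 0⟩
  {1,5}:  v_{1} + v_{5} = 0 — sig = ⟨2 | 0⟩
  {0,5}:  v_{0} + v_{5} = v_{6} — sig = ⟨2 | 1⟩
  {0,6}:  v_{0} + v_{6} = v_{2} — sig = ⟨2 | 1⟩
  {1,3}:  v_{1} + v_{3} = v_{6} — sig = ⟨2 | 1⟩
  {1,6}:  v_{1} + v_{6} = v_{0} — sig = ⟨2 | 1⟩
  {2,4}:  v_{2} + v_{4} = v_{6} — sig = ⟨2 | 1⟩
  {4,6}:  v_{4} + v_{6} = v_{5} — sig = ⟨2 | 1⟩
  {5,6}:  v_{5} + v_{6} = v_{3} — sig = ⟨2 | 1⟩
  {0,3}:  v_{0} + v_{3} = 2·v_{6} — sig = ⟨2 | 2⟩
  {1,2}:  v_{1} + v_{2} = 2·v_{0} — sig = ⟨2 | 2⟩
  {2,5}:  v_{2} + v_{5} = 2·v_{6} — sig = ⟨2 | 2⟩
  {3,4}:  v_{3} + v_{4} = 2·v_{5} — sig = ⟨2 | 2⟩
  {2,3}:  v_{2} + v_{3} = 3·v_{6} — sig = ⟨2 | 3⟩

Sorted signature multiset PRS(X):
    |P|=2: 14 collections, coeffs (), (), (1), (1), (1), (1), (1), (1), (1), (2), (2), (2), (2), (3)
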